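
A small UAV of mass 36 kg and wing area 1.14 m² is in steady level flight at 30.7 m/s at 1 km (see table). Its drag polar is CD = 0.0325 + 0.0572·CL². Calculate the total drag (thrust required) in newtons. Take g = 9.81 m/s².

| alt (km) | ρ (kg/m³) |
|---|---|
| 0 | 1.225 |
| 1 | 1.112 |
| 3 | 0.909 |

D = 31.4 N

At 1 km, from the table: ρ = 1.112 kg/m³.
Weight W = mg = 36 × 9.81 = 353.16 N; in level flight L = W.
Dynamic pressure q = 0.5 × 1.112 × 30.7² = 524 Pa.
Required CL = L/(qS) = 353.16/(524·1.14) = 0.5912.
CD = 0.0325 + 0.0572 × 0.5912² = 0.05249.
D = q·S·CD = 524 × 1.14 × 0.05249 = 31.36 N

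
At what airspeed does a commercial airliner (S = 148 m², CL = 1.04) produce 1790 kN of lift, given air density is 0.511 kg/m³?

v = 213 m/s

L = ½ρv²S·CL ⇒ v = √(2L/(ρ·S·CL))
v = √(2 × 1.79×10^6 / (0.511 × 148 × 1.04)) = √45520 = 213 m/s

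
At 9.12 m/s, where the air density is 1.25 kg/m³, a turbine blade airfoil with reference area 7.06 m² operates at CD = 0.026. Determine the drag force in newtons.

D = 9.54 N

D = ½ρv²S·CD = ½ × 1.25 × 9.12² × 7.06 × 0.026 = 9.54 N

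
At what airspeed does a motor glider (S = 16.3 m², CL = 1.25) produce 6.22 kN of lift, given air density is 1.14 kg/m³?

v = 23.1 m/s

L = ½ρv²S·CL ⇒ v = √(2L/(ρ·S·CL))
v = √(2 × 6220 / (1.14 × 16.3 × 1.25)) = √535.6 = 23.1 m/s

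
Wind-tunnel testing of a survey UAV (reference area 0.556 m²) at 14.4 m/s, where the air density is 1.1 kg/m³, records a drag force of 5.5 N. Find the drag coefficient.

From D = ½ρv²S·CD, rearranging gives CD = 2D/(ρv²S).
CD = 2 × 5.5 / (1.1 × 14.4² × 0.556) = 0.0867

CD = 0.0867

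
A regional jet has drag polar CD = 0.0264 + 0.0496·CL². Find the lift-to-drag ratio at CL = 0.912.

L/D = 13.5

CD = 0.0264 + 0.0496 × 0.912² = 0.06765
L/D = CL/CD = 0.912 / 0.06765 = 13.5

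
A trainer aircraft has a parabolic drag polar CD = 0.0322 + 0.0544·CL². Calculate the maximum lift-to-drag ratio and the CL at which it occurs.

(L/D)max = 11.9, at CL = 0.769

For CD = CD0 + K·CL², (L/D)max occurs at CL* = √(CD0/K) and equals 1/(2√(K·CD0)).
(L/D)max = 1/(2√(0.0544 × 0.0322)) = 1/(2 × 0.04185) = 11.9
CL* = √(0.0322/0.0544) = 0.769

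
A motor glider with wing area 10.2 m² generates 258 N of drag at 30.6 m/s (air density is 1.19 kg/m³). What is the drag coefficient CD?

CD = 0.0454

From D = ½ρv²S·CD, rearranging gives CD = 2D/(ρv²S).
CD = 2 × 258 / (1.19 × 30.6² × 10.2) = 0.0454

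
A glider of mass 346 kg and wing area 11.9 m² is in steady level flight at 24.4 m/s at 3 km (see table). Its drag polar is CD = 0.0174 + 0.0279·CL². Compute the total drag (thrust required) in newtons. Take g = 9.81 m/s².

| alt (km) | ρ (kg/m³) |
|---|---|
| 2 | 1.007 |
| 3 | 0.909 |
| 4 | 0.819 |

D = 156 N

At 3 km, from the table: ρ = 0.909 kg/m³.
In steady level flight, lift balances weight: W = mg = 346 × 9.81 = 3394.3 N.
q = ½ρv² = ½ × 0.909 × 24.4² = 270.6 Pa.
CL = 2W/(ρv²S) = 2×3394.3/(0.909×24.4²×11.9) = 1.054.
CD = 0.0174 + 0.0279 × 1.054² = 0.0484.
D = q·S·CD = 270.6 × 11.9 × 0.0484 = 155.9 N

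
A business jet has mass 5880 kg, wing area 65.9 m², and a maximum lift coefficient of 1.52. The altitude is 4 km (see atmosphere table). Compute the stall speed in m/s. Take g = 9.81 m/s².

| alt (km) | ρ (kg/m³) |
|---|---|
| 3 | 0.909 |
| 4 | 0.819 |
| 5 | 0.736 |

V_stall = 37.5 m/s

At 4 km, from the table: ρ = 0.819 kg/m³.
Stall occurs when L = W at CL,max. W = mg = 5880 × 9.81 = 57680 N.
From L = ½ρV²S·CL,max = W: V_stall = √(2W/(ρSCL,max)) = √(2·57680/(0.819·65.9·1.52))
V_stall = √1406 = 37.5 m/s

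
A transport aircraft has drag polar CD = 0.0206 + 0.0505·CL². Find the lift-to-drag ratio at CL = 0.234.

L/D = 10

CD = 0.0206 + 0.0505 × 0.234² = 0.02337
L/D = CL/CD = 0.234 / 0.02337 = 10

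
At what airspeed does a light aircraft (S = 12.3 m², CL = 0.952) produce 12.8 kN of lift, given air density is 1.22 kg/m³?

v = 42.3 m/s

L = ½ρv²S·CL ⇒ v = √(2L/(ρ·S·CL))
v = √(2 × 12800 / (1.22 × 12.3 × 0.952)) = √1792 = 42.3 m/s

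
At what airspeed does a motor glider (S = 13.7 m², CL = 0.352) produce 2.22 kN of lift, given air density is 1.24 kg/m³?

L = ½ρv²S·CL ⇒ v = √(2L/(ρ·S·CL))
v = √(2 × 2220 / (1.24 × 13.7 × 0.352)) = √742.5 = 27.2 m/s

v = 27.2 m/s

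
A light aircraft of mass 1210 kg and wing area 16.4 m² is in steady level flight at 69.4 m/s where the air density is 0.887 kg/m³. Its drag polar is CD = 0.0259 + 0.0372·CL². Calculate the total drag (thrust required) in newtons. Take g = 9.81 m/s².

Weight W = mg = 1210 × 9.81 = 11870 N; in level flight L = W.
q = ½ρv² = ½ × 0.887 × 69.4² = 2136 Pa.
CL = W/(q·S) = 11870 / (2136 × 16.4) = 0.3388.
CD = 0.0259 + 0.0372 × 0.3388² = 0.03017.
D = q·S·CD = 2136 × 16.4 × 0.03017 = 1057 N

D = 1060 N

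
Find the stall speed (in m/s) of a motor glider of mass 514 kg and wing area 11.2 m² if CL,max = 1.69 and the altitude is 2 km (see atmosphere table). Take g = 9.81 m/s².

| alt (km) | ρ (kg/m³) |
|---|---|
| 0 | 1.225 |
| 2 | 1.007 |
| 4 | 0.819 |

At 2 km, from the table: ρ = 1.007 kg/m³.
At stall, lift equals weight: L = W = m·g = 514 × 9.81 = 5042 N.
From L = ½ρV²S·CL,max = W: V_stall = √(2W/(ρSCL,max)) = √(2·5042/(1.007·11.2·1.69))
V_stall = √529.1 = 23 m/s

V_stall = 23 m/s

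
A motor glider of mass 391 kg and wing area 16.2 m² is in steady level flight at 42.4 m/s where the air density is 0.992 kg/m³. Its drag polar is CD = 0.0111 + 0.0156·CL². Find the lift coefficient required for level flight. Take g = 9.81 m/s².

CL = 0.266

Level flight ⇒ L = W = m·g = 391 × 9.81 = 3835.7 N.
Dynamic pressure q = 0.5 × 0.992 × 42.4² = 891.7 Pa.
Required CL = L/(qS) = 3835.7/(891.7·16.2) = 0.2655.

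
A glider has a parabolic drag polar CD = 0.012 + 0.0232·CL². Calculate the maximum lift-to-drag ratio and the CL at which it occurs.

(L/D)max = 30, at CL = 0.719

For CD = CD0 + K·CL², (L/D)max occurs at CL* = √(CD0/K) and equals 1/(2√(K·CD0)).
(L/D)max = 1/(2√(0.0232 × 0.012)) = 1/(2 × 0.01669) = 30
CL* = √(0.012/0.0232) = 0.719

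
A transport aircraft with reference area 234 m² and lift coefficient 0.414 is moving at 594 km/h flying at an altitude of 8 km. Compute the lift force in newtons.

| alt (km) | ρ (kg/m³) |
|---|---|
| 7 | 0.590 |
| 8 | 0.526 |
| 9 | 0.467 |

L = 6.94×10^5 N

At 8 km, from the table: ρ = 0.526 kg/m³.
Convert speed: v = 594 km/h ÷ 3.6 = 165 m/s.
Dynamic pressure q = ½ρv² = ½ × 0.526 × 165² = 7160 Pa.
L = q·S·CL = 7160 × 234 × 0.414 = 6.94×10^5 N ≈ 694 kN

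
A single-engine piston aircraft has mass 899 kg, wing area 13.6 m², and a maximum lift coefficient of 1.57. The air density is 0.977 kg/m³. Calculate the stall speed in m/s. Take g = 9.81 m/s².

Weight W = mg = 899 × 9.81 = 8819 N.
From L = ½ρV²S·CL,max = W: V_stall = √(2W/(ρSCL,max)) = √(2·8819/(0.977·13.6·1.57))
V_stall = √845.5 = 29.1 m/s

V_stall = 29.1 m/s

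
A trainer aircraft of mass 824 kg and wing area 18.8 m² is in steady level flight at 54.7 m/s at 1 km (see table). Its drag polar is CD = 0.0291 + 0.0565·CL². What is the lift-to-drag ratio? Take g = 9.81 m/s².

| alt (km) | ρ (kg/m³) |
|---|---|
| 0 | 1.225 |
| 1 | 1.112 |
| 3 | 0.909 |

L/D = 7.86

At 1 km, from the table: ρ = 1.112 kg/m³.
In steady level flight, lift balances weight: W = mg = 824 × 9.81 = 8083.4 N.
Dynamic pressure q = 0.5 × 1.112 × 54.7² = 1664 Pa.
CL = W/(q·S) = 8083.4 / (1664 × 18.8) = 0.2585.
CD = 0.0291 + 0.0565 × 0.2585² = 0.03287.
L/D = CL/CD = 0.2585 / 0.03287 = 7.86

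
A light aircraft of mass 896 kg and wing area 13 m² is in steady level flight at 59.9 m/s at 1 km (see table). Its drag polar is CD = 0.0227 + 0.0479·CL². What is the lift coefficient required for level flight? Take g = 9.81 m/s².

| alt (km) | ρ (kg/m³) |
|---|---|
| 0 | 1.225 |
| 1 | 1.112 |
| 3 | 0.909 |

At 1 km, from the table: ρ = 1.112 kg/m³.
In steady level flight, lift balances weight: W = mg = 896 × 9.81 = 8789.8 N.
Dynamic pressure q = 0.5 × 1.112 × 59.9² = 1995 Pa.
CL = W/(q·S) = 8789.8 / (1995 × 13) = 0.3389.

CL = 0.339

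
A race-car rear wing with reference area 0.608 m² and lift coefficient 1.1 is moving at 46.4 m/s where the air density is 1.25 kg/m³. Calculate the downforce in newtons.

Dynamic pressure q = ½ρv² = ½ × 1.25 × 46.4² = 1346 Pa.
L = q·S·CL = 1346 × 0.608 × 1.1 = 900 N

L = 900 N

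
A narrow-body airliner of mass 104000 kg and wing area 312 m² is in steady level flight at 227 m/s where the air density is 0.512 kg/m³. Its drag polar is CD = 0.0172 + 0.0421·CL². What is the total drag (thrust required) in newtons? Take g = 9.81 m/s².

D = 81400 N

In steady level flight, lift balances weight: W = mg = 104000 × 9.81 = 1.0202×10^6 N.
Dynamic pressure q = 0.5 × 0.512 × 227² = 13190 Pa.
CL = W/(q·S) = 1.0202×10^6 / (13190 × 312) = 0.2479.
CD = 0.0172 + 0.0421 × 0.2479² = 0.01979.
D = q·S·CD = 13190 × 312 × 0.01979 = 81440 N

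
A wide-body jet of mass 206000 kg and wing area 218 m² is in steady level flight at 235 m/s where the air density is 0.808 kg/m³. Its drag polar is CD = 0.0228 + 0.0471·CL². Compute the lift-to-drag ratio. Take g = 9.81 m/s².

Weight W = mg = 206000 × 9.81 = 2.0209×10^6 N; in level flight L = W.
Dynamic pressure q = 0.5 × 0.808 × 235² = 22310 Pa.
CL = 2W/(ρv²S) = 2×2.0209×10^6/(0.808×235²×218) = 0.4155.
CD = 0.0228 + 0.0471 × 0.4155² = 0.03093.
L/D = CL/CD = 0.4155 / 0.03093 = 13.4

L/D = 13.4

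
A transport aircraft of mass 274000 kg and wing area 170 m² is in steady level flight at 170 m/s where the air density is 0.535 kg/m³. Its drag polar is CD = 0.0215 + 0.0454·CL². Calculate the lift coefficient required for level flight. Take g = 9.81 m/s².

In steady level flight, lift balances weight: W = mg = 274000 × 9.81 = 2.6879×10^6 N.
q = ½ρv² = ½ × 0.535 × 170² = 7731 Pa.
CL = W/(q·S) = 2.6879×10^6 / (7731 × 170) = 2.045.

CL = 2.05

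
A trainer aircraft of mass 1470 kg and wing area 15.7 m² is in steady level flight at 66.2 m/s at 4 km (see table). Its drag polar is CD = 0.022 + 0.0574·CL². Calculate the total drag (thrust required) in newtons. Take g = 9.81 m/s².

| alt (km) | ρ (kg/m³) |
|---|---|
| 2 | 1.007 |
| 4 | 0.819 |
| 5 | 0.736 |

At 4 km, from the table: ρ = 0.819 kg/m³.
Weight W = mg = 1470 × 9.81 = 14421 N; in level flight L = W.
q = ½ρv² = ½ × 0.819 × 66.2² = 1795 Pa.
Required CL = L/(qS) = 14421/(1795·15.7) = 0.5118.
CD = 0.022 + 0.0574 × 0.5118² = 0.03704.
D = q·S·CD = 1795 × 15.7 × 0.03704 = 1044 N

D = 1040 N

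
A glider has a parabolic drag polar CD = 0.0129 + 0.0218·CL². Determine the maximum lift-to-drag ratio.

(L/D)max = 29.8

For CD = CD0 + K·CL², (L/D)max occurs at CL* = √(CD0/K) and equals 1/(2√(K·CD0)).
(L/D)max = 1/(2√(0.0218 × 0.0129)) = 1/(2 × 0.01677) = 29.8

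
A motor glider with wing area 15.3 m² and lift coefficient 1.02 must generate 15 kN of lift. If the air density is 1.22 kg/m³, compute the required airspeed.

v = 39.7 m/s

L = ½ρv²S·CL ⇒ v = √(2L/(ρ·S·CL))
v = √(2 × 15000 / (1.22 × 15.3 × 1.02)) = √1576 = 39.7 m/s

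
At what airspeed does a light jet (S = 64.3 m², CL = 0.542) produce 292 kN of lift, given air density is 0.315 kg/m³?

v = 231 m/s

L = ½ρv²S·CL ⇒ v = √(2L/(ρ·S·CL))
v = √(2 × 2.92×10^5 / (0.315 × 64.3 × 0.542)) = √53200 = 231 m/s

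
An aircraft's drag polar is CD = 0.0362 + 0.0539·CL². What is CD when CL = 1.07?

CD = 0.0362 + 0.0539 × 1.07² = 0.0362 + 0.06171 = 0.0979

CD = 0.0979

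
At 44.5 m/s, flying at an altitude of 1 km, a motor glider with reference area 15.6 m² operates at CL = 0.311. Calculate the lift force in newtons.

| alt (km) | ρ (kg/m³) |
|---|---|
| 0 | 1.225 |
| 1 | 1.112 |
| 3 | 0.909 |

L = 5340 N

At 1 km, from the table: ρ = 1.112 kg/m³.
L = ½ρv²S·CL = ½ × 1.112 × 44.5² × 15.6 × 0.311 = 5340 N ≈ 5.34 kN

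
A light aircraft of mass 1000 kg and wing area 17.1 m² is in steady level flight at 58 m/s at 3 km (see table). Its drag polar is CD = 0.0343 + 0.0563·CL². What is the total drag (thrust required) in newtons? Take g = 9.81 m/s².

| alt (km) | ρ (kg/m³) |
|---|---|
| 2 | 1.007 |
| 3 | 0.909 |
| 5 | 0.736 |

D = 1100 N

At 3 km, from the table: ρ = 0.909 kg/m³.
Weight W = mg = 1000 × 9.81 = 9810 N; in level flight L = W.
Dynamic pressure q = 0.5 × 0.909 × 58² = 1529 Pa.
Required CL = L/(qS) = 9810/(1529·17.1) = 0.3752.
CD = 0.0343 + 0.0563 × 0.3752² = 0.04223.
D = q·S·CD = 1529 × 17.1 × 0.04223 = 1104 N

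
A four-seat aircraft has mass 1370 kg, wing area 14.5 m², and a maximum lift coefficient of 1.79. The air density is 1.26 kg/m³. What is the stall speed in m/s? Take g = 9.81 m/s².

V_stall = 28.7 m/s

Weight W = mg = 1370 × 9.81 = 13440 N.
From L = ½ρV²S·CL,max = W: V_stall = √(2W/(ρSCL,max)) = √(2·13440/(1.26·14.5·1.79))
V_stall = √821.9 = 28.7 m/s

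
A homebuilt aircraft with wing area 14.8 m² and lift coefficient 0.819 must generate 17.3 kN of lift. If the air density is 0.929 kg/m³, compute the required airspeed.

v = 55.4 m/s

L = ½ρv²S·CL ⇒ v = √(2L/(ρ·S·CL))
v = √(2 × 17300 / (0.929 × 14.8 × 0.819)) = √3073 = 55.4 m/s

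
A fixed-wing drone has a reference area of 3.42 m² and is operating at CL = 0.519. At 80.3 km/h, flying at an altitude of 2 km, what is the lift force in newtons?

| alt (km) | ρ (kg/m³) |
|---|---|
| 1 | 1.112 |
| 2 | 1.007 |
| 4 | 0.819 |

At 2 km, from the table: ρ = 1.007 kg/m³.
Convert speed: v = 80.3 km/h ÷ 3.6 = 22.31 m/s.
L = ½ρv²S·CL = ½ × 1.007 × 22.31² × 3.42 × 0.519 = 445 N

L = 445 N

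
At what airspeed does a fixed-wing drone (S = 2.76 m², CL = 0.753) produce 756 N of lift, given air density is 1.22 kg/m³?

v = 24.4 m/s

L = ½ρv²S·CL ⇒ v = √(2L/(ρ·S·CL))
v = √(2 × 756 / (1.22 × 2.76 × 0.753)) = √596.3 = 24.4 m/s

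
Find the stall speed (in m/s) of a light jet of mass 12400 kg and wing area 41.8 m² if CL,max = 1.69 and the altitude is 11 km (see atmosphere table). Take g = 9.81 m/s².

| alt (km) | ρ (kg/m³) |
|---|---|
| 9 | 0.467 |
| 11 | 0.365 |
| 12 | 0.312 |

V_stall = 97.1 m/s

At 11 km, from the table: ρ = 0.365 kg/m³.
Stall occurs when L = W at CL,max. W = mg = 12400 × 9.81 = 1.216×10^5 N.
From L = ½ρV²S·CL,max = W: V_stall = √(2W/(ρSCL,max)) = √(2·1.216×10^5/(0.365·41.8·1.69))
V_stall = √9435 = 97.1 m/s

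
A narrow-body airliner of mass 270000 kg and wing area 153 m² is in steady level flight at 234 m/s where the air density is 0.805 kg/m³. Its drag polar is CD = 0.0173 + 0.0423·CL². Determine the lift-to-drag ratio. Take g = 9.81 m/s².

Level flight ⇒ L = W = m·g = 270000 × 9.81 = 2.6487×10^6 N.
Dynamic pressure q = 0.5 × 0.805 × 234² = 22040 Pa.
CL = W/(q·S) = 2.6487×10^6 / (22040 × 153) = 0.7855.
CD = 0.0173 + 0.0423 × 0.7855² = 0.0434.
L/D = CL/CD = 0.7855 / 0.0434 = 18.1

L/D = 18.1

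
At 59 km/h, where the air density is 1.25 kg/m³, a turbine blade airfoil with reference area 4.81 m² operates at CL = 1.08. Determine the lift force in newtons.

Convert speed: v = 59 km/h ÷ 3.6 = 16.39 m/s.
Dynamic pressure q = ½ρv² = ½ × 1.25 × 16.39² = 167.9 Pa.
L = q·S·CL = 167.9 × 4.81 × 1.08 = 872 N

L = 872 N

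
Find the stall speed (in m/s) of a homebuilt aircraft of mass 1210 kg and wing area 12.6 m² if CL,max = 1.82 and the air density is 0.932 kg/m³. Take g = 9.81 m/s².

V_stall = 33.3 m/s

Stall occurs when L = W at CL,max. W = mg = 1210 × 9.81 = 11870 N.
V_stall = √(2W/(ρ·S·CL,max)) = √(2 × 11870 / (0.932 × 12.6 × 1.82))
V_stall = √1111 = 33.3 m/s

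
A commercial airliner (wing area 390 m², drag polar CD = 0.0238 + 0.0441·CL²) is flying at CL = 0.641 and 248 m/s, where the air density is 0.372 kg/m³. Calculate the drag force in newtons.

CD = 0.0238 + 0.0441 × 0.641² = 0.04192
D = ½ρv²S·CD = ½ × 0.372 × 248² × 390 × 0.04192 = 1.87×10^5 N

D = 1.87×10^5 N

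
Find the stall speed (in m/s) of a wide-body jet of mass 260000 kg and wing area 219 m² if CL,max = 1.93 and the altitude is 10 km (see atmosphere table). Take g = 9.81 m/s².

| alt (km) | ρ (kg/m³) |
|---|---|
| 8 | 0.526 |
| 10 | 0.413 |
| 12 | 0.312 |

At 10 km, from the table: ρ = 0.413 kg/m³.
Stall occurs when L = W at CL,max. W = mg = 260000 × 9.81 = 2.551×10^6 N.
From L = ½ρV²S·CL,max = W: V_stall = √(2W/(ρSCL,max)) = √(2·2.551×10^6/(0.413·219·1.93))
V_stall = √29220 = 171 m/s

V_stall = 171 m/s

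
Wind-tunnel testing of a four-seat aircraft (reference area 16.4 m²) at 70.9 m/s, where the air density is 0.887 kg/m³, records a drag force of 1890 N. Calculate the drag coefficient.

From D = ½ρv²S·CD, rearranging gives CD = 2D/(ρv²S).
CD = 2 × 1890 / (0.887 × 70.9² × 16.4) = 0.0517

CD = 0.0517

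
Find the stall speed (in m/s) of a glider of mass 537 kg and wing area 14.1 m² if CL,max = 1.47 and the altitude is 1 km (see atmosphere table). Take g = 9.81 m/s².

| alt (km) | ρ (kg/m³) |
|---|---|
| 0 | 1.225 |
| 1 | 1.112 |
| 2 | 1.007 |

At 1 km, from the table: ρ = 1.112 kg/m³.
At stall, lift equals weight: L = W = m·g = 537 × 9.81 = 5268 N.
V_stall = √(2W/(ρ·S·CL,max)) = √(2 × 5268 / (1.112 × 14.1 × 1.47))
V_stall = √457.1 = 21.4 m/s

V_stall = 21.4 m/s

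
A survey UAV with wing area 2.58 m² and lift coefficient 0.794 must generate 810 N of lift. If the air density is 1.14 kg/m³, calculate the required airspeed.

v = 26.3 m/s

L = ½ρv²S·CL ⇒ v = √(2L/(ρ·S·CL))
v = √(2 × 810 / (1.14 × 2.58 × 0.794)) = √693.7 = 26.3 m/s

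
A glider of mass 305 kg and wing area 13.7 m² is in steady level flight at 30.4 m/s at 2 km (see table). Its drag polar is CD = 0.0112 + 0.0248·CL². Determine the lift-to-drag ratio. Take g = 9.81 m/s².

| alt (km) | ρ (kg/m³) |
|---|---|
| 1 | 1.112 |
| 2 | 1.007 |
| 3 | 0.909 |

L/D = 28.2

At 2 km, from the table: ρ = 1.007 kg/m³.
Weight W = mg = 305 × 9.81 = 2992.1 N; in level flight L = W.
Dynamic pressure q = 0.5 × 1.007 × 30.4² = 465.3 Pa.
CL = W/(q·S) = 2992.1 / (465.3 × 13.7) = 0.4694.
CD = 0.0112 + 0.0248 × 0.4694² = 0.01666.
L/D = CL/CD = 0.4694 / 0.01666 = 28.2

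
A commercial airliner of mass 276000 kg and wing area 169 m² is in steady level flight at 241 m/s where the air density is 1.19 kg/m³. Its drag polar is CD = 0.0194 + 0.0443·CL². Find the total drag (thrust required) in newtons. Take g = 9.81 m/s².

D = 1.69×10^5 N

Level flight ⇒ L = W = m·g = 276000 × 9.81 = 2.7076×10^6 N.
Dynamic pressure q = 0.5 × 1.19 × 241² = 34560 Pa.
CL = W/(q·S) = 2.7076×10^6 / (34560 × 169) = 0.4636.
CD = 0.0194 + 0.0443 × 0.4636² = 0.02892.
D = q·S·CD = 34560 × 169 × 0.02892 = 1.689×10^5 N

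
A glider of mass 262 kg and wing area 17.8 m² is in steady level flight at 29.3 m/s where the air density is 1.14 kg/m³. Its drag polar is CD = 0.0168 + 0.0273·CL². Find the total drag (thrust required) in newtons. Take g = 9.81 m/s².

D = 167 N

In steady level flight, lift balances weight: W = mg = 262 × 9.81 = 2570.2 N.
q = ½ρv² = ½ × 1.14 × 29.3² = 489.3 Pa.
CL = W/(q·S) = 2570.2 / (489.3 × 17.8) = 0.2951.
CD = 0.0168 + 0.0273 × 0.2951² = 0.01918.
D = q·S·CD = 489.3 × 17.8 × 0.01918 = 167 N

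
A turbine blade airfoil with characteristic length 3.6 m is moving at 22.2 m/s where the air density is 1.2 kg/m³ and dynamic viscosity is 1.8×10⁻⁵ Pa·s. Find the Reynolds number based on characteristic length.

Re = 5.33×10^6

Re = ρ·v·c/μ = 1.2 × 22.2 × 3.6 / (1.8×10⁻⁵) = 5.33×10^6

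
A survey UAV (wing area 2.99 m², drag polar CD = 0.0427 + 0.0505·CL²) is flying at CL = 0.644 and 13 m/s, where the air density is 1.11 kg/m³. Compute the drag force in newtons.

CD = 0.0427 + 0.0505 × 0.644² = 0.06364
D = ½ρv²S·CD = ½ × 1.11 × 13² × 2.99 × 0.06364 = 17.8 N

D = 17.8 N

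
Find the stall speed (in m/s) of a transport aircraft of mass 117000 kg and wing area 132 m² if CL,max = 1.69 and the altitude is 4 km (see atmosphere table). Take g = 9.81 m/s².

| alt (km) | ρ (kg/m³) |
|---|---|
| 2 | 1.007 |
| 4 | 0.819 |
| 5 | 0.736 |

At 4 km, from the table: ρ = 0.819 kg/m³.
Stall occurs when L = W at CL,max. W = mg = 117000 × 9.81 = 1.148×10^6 N.
From L = ½ρV²S·CL,max = W: V_stall = √(2W/(ρSCL,max)) = √(2·1.148×10^6/(0.819·132·1.69))
V_stall = √12560 = 112 m/s

V_stall = 112 m/s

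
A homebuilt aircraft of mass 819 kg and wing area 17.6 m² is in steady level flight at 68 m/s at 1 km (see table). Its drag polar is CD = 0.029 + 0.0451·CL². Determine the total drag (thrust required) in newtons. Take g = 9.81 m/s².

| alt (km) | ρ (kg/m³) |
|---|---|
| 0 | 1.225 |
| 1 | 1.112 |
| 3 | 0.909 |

At 1 km, from the table: ρ = 1.112 kg/m³.
Weight W = mg = 819 × 9.81 = 8034.4 N; in level flight L = W.
Dynamic pressure q = 0.5 × 1.112 × 68² = 2571 Pa.
CL = 2W/(ρv²S) = 2×8034.4/(1.112×68²×17.6) = 0.1776.
CD = 0.029 + 0.0451 × 0.1776² = 0.03042.
D = q·S·CD = 2571 × 17.6 × 0.03042 = 1377 N

D = 1380 N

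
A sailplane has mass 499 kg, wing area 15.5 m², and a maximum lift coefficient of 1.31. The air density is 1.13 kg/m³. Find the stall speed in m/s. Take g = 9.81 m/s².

V_stall = 20.7 m/s

Stall occurs when L = W at CL,max. W = mg = 499 × 9.81 = 4895 N.
V_stall = √(2W/(ρ·S·CL,max)) = √(2 × 4895 / (1.13 × 15.5 × 1.31))
V_stall = √426.7 = 20.7 m/s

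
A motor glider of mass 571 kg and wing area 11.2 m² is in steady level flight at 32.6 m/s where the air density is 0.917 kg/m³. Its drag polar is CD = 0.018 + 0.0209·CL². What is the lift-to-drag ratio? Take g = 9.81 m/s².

L/D = 25.6

In steady level flight, lift balances weight: W = mg = 571 × 9.81 = 5601.5 N.
q = ½ρv² = ½ × 0.917 × 32.6² = 487.3 Pa.
CL = W/(q·S) = 5601.5 / (487.3 × 11.2) = 1.026.
CD = 0.018 + 0.0209 × 1.026² = 0.04002.
L/D = CL/CD = 1.026 / 0.04002 = 25.6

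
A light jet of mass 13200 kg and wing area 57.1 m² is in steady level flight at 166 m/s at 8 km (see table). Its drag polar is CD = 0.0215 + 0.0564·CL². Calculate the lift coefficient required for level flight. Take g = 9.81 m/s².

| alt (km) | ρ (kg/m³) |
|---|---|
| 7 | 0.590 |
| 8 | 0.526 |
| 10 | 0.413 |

At 8 km, from the table: ρ = 0.526 kg/m³.
Weight W = mg = 13200 × 9.81 = 1.2949×10^5 N; in level flight L = W.
Dynamic pressure q = 0.5 × 0.526 × 166² = 7247 Pa.
Required CL = L/(qS) = 1.2949×10^5/(7247·57.1) = 0.3129.

CL = 0.313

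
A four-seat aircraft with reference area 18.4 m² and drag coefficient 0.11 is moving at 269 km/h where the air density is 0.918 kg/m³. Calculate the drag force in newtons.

Convert speed: v = 269 km/h ÷ 3.6 = 74.72 m/s.
Dynamic pressure q = ½ρv² = ½ × 0.918 × 74.72² = 2563 Pa.
D = q·S·CD = 2563 × 18.4 × 0.11 = 5190 N ≈ 5.19 kN

D = 5190 N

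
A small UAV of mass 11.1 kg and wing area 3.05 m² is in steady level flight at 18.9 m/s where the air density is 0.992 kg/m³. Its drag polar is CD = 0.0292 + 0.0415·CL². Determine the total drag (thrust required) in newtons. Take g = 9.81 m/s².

D = 16.7 N

In steady level flight, lift balances weight: W = mg = 11.1 × 9.81 = 108.89 N.
Dynamic pressure q = 0.5 × 0.992 × 18.9² = 177.2 Pa.
CL = W/(q·S) = 108.89 / (177.2 × 3.05) = 0.2015.
CD = 0.0292 + 0.0415 × 0.2015² = 0.03089.
D = q·S·CD = 177.2 × 3.05 × 0.03089 = 16.69 N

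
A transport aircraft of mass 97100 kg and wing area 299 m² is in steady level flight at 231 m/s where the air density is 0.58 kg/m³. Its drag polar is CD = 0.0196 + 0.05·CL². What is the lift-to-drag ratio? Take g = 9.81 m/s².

L/D = 9.48

In steady level flight, lift balances weight: W = mg = 97100 × 9.81 = 9.5255×10^5 N.
Dynamic pressure q = 0.5 × 0.58 × 231² = 15470 Pa.
Required CL = L/(qS) = 9.5255×10^5/(15470·299) = 0.2059.
CD = 0.0196 + 0.05 × 0.2059² = 0.02172.
L/D = CL/CD = 0.2059 / 0.02172 = 9.48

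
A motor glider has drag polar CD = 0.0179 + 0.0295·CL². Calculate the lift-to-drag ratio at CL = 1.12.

CD = 0.0179 + 0.0295 × 1.12² = 0.0549
L/D = CL/CD = 1.12 / 0.0549 = 20.4

L/D = 20.4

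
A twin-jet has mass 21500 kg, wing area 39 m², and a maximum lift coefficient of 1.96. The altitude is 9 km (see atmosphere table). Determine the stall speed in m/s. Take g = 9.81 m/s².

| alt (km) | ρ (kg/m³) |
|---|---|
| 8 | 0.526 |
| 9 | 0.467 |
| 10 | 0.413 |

V_stall = 109 m/s

At 9 km, from the table: ρ = 0.467 kg/m³.
Weight W = mg = 21500 × 9.81 = 2.109×10^5 N.
From L = ½ρV²S·CL,max = W: V_stall = √(2W/(ρSCL,max)) = √(2·2.109×10^5/(0.467·39·1.96))
V_stall = √11820 = 109 m/s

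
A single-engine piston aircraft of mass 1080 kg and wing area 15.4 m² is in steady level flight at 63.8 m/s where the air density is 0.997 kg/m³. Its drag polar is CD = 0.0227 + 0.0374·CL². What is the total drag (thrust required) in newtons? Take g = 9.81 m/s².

D = 844 N

Level flight ⇒ L = W = m·g = 1080 × 9.81 = 10595 N.
q = ½ρv² = ½ × 0.997 × 63.8² = 2029 Pa.
Required CL = L/(qS) = 10595/(2029·15.4) = 0.3391.
CD = 0.0227 + 0.0374 × 0.3391² = 0.027.
D = q·S·CD = 2029 × 15.4 × 0.027 = 843.7 N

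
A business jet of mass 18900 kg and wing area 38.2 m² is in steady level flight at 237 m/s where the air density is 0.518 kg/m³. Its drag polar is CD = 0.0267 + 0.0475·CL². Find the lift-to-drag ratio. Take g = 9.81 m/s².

L/D = 10.4

Level flight ⇒ L = W = m·g = 18900 × 9.81 = 1.8541×10^5 N.
q = ½ρv² = ½ × 0.518 × 237² = 14550 Pa.
Required CL = L/(qS) = 1.8541×10^5/(14550·38.2) = 0.3336.
CD = 0.0267 + 0.0475 × 0.3336² = 0.03199.
L/D = CL/CD = 0.3336 / 0.03199 = 10.4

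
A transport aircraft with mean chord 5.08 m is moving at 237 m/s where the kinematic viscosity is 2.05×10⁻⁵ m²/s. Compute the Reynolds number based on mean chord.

Re = 5.87×10^7

Re = v·c/ν = 237 × 5.08 / (2.05×10⁻⁵) = 5.87×10^7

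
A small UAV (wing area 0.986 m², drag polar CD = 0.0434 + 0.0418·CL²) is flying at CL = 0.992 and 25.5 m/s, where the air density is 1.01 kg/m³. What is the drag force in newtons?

CD = 0.0434 + 0.0418 × 0.992² = 0.08453
D = ½ρv²S·CD = ½ × 1.01 × 25.5² × 0.986 × 0.08453 = 27.4 N

D = 27.4 N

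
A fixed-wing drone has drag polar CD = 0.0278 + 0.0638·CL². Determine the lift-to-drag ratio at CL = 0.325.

CD = 0.0278 + 0.0638 × 0.325² = 0.03454
L/D = CL/CD = 0.325 / 0.03454 = 9.41

L/D = 9.41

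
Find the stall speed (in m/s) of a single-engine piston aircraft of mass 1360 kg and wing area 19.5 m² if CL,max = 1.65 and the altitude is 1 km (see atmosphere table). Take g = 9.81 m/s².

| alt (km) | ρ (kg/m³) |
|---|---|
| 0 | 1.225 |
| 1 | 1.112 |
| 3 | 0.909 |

At 1 km, from the table: ρ = 1.112 kg/m³.
Weight W = mg = 1360 × 9.81 = 13340 N.
From L = ½ρV²S·CL,max = W: V_stall = √(2W/(ρSCL,max)) = √(2·13340/(1.112·19.5·1.65))
V_stall = √745.8 = 27.3 m/s

V_stall = 27.3 m/s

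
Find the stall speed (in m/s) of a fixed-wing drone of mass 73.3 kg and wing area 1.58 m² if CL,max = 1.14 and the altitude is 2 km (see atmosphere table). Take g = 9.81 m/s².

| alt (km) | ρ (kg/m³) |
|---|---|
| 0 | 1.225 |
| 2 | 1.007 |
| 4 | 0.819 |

At 2 km, from the table: ρ = 1.007 kg/m³.
At stall, lift equals weight: L = W = m·g = 73.3 × 9.81 = 719.1 N.
V_stall = √(2W/(ρ·S·CL,max)) = √(2 × 719.1 / (1.007 × 1.58 × 1.14))
V_stall = √792.9 = 28.2 m/s

V_stall = 28.2 m/s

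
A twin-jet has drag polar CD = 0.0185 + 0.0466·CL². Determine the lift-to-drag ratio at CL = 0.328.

CD = 0.0185 + 0.0466 × 0.328² = 0.02351
L/D = CL/CD = 0.328 / 0.02351 = 13.9

L/D = 13.9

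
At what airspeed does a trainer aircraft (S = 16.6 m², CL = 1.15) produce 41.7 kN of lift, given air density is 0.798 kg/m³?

v = 74 m/s

L = ½ρv²S·CL ⇒ v = √(2L/(ρ·S·CL))
v = √(2 × 41700 / (0.798 × 16.6 × 1.15)) = √5475 = 74 m/s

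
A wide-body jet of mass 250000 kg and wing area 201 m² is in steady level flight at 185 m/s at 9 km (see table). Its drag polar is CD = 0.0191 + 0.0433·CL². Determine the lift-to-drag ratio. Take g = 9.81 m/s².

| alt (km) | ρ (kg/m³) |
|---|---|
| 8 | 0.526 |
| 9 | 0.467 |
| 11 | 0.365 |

At 9 km, from the table: ρ = 0.467 kg/m³.
In steady level flight, lift balances weight: W = mg = 250000 × 9.81 = 2.4525×10^6 N.
Dynamic pressure q = 0.5 × 0.467 × 185² = 7992 Pa.
CL = W/(q·S) = 2.4525×10^6 / (7992 × 201) = 1.527.
CD = 0.0191 + 0.0433 × 1.527² = 0.12.
L/D = CL/CD = 1.527 / 0.12 = 12.7

L/D = 12.7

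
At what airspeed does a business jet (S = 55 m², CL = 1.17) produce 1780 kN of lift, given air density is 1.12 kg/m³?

L = ½ρv²S·CL ⇒ v = √(2L/(ρ·S·CL))
v = √(2 × 1.78×10^6 / (1.12 × 55 × 1.17)) = √49400 = 222 m/s

v = 222 m/s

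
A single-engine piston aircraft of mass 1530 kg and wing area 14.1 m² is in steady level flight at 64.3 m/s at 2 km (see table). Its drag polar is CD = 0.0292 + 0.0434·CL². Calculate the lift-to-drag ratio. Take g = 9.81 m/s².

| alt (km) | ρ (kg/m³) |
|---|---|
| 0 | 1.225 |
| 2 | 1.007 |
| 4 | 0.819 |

L/D = 12.6

At 2 km, from the table: ρ = 1.007 kg/m³.
Weight W = mg = 1530 × 9.81 = 15009 N; in level flight L = W.
Dynamic pressure q = 0.5 × 1.007 × 64.3² = 2082 Pa.
CL = W/(q·S) = 15009 / (2082 × 14.1) = 0.5114.
CD = 0.0292 + 0.0434 × 0.5114² = 0.04055.
L/D = CL/CD = 0.5114 / 0.04055 = 12.6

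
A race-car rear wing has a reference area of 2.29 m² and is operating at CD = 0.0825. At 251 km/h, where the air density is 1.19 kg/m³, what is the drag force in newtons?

D = 546 N

Convert speed: v = 251 km/h ÷ 3.6 = 69.72 m/s.
D = ½ρv²S·CD = ½ × 1.19 × 69.72² × 2.29 × 0.0825 = 546 N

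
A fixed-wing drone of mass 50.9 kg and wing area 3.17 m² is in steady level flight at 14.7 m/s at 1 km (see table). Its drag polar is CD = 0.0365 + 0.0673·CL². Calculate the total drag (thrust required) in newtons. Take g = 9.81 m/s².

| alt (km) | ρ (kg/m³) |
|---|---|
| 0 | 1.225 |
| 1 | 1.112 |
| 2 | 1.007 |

D = 58 N

At 1 km, from the table: ρ = 1.112 kg/m³.
In steady level flight, lift balances weight: W = mg = 50.9 × 9.81 = 499.33 N.
Dynamic pressure q = 0.5 × 1.112 × 14.7² = 120.1 Pa.
Required CL = L/(qS) = 499.33/(120.1·3.17) = 1.311.
CD = 0.0365 + 0.0673 × 1.311² = 0.1522.
D = q·S·CD = 120.1 × 3.17 × 0.1522 = 57.96 N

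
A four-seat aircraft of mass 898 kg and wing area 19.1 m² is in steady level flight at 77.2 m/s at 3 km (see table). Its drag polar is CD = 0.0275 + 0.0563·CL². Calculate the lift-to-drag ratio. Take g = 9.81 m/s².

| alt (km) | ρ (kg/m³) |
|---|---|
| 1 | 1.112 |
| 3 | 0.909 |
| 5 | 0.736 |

At 3 km, from the table: ρ = 0.909 kg/m³.
Weight W = mg = 898 × 9.81 = 8809.4 N; in level flight L = W.
Dynamic pressure q = 0.5 × 0.909 × 77.2² = 2709 Pa.
CL = 2W/(ρv²S) = 2×8809.4/(0.909×77.2²×19.1) = 0.1703.
CD = 0.0275 + 0.0563 × 0.1703² = 0.02913.
L/D = CL/CD = 0.1703 / 0.02913 = 5.84

L/D = 5.84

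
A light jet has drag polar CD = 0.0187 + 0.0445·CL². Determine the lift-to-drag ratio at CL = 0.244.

CD = 0.0187 + 0.0445 × 0.244² = 0.02135
L/D = CL/CD = 0.244 / 0.02135 = 11.4

L/D = 11.4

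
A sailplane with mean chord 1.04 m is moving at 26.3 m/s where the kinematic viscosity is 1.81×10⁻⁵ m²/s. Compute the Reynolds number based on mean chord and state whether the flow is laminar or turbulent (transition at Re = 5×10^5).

Re = v·c/ν = 26.3 × 1.04 / (1.81×10⁻⁵) = 1.51×10^6
Since 1.51×10^6 > 5×10^5, the flow is turbulent.

Re = 1.51×10^6 (turbulent)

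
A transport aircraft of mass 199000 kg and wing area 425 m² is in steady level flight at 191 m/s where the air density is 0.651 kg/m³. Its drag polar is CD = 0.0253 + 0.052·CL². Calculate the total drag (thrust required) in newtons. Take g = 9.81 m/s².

D = 1.67×10^5 N

In steady level flight, lift balances weight: W = mg = 199000 × 9.81 = 1.9522×10^6 N.
Dynamic pressure q = 0.5 × 0.651 × 191² = 11870 Pa.
CL = 2W/(ρv²S) = 2×1.9522×10^6/(0.651×191²×425) = 0.3868.
CD = 0.0253 + 0.052 × 0.3868² = 0.03308.
D = q·S·CD = 11870 × 425 × 0.03308 = 1.669×10^5 N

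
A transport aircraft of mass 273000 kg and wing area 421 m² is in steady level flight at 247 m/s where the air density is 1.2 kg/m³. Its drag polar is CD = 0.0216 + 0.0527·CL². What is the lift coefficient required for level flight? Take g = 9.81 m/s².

In steady level flight, lift balances weight: W = mg = 273000 × 9.81 = 2.6781×10^6 N.
q = ½ρv² = ½ × 1.2 × 247² = 36610 Pa.
CL = 2W/(ρv²S) = 2×2.6781×10^6/(1.2×247²×421) = 0.1738.

CL = 0.174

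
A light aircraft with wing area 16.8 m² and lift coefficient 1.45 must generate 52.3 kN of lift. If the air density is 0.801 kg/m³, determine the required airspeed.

v = 73.2 m/s

L = ½ρv²S·CL ⇒ v = √(2L/(ρ·S·CL))
v = √(2 × 52300 / (0.801 × 16.8 × 1.45)) = √5361 = 73.2 m/s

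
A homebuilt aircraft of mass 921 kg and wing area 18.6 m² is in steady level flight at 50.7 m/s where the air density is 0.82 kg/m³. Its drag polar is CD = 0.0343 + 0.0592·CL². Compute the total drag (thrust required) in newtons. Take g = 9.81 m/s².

In steady level flight, lift balances weight: W = mg = 921 × 9.81 = 9035 N.
q = ½ρv² = ½ × 0.82 × 50.7² = 1054 Pa.
CL = W/(q·S) = 9035 / (1054 × 18.6) = 0.4609.
CD = 0.0343 + 0.0592 × 0.4609² = 0.04688.
D = q·S·CD = 1054 × 18.6 × 0.04688 = 918.9 N

D = 919 N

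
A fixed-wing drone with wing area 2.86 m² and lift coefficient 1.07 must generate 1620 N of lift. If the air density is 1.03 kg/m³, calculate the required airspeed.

L = ½ρv²S·CL ⇒ v = √(2L/(ρ·S·CL))
v = √(2 × 1620 / (1.03 × 2.86 × 1.07)) = √1028 = 32.1 m/s

v = 32.1 m/s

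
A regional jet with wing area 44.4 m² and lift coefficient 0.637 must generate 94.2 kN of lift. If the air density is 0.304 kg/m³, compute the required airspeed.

L = ½ρv²S·CL ⇒ v = √(2L/(ρ·S·CL))
v = √(2 × 94200 / (0.304 × 44.4 × 0.637)) = √21910 = 148 m/s

v = 148 m/s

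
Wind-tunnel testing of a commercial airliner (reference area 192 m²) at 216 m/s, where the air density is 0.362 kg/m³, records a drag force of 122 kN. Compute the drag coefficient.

From D = ½ρv²S·CD, rearranging gives CD = 2D/(ρv²S).
CD = 2 × 1.22×10^5 / (0.362 × 216² × 192) = 0.0752

CD = 0.0752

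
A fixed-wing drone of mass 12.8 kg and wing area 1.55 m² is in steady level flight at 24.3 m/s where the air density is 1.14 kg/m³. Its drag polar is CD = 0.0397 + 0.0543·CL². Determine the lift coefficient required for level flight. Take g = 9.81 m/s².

CL = 0.241

Level flight ⇒ L = W = m·g = 12.8 × 9.81 = 125.57 N.
Dynamic pressure q = 0.5 × 1.14 × 24.3² = 336.6 Pa.
Required CL = L/(qS) = 125.57/(336.6·1.55) = 0.2407.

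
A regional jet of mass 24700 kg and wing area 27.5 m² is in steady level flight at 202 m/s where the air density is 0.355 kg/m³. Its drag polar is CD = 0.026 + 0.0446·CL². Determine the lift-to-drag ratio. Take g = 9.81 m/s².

Weight W = mg = 24700 × 9.81 = 2.4231×10^5 N; in level flight L = W.
q = ½ρv² = ½ × 0.355 × 202² = 7243 Pa.
Required CL = L/(qS) = 2.4231×10^5/(7243·27.5) = 1.217.
CD = 0.026 + 0.0446 × 1.217² = 0.09201.
L/D = CL/CD = 1.217 / 0.09201 = 13.2

L/D = 13.2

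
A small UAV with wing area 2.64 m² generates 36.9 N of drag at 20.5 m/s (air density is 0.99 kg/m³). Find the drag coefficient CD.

CD = 0.0672

From D = ½ρv²S·CD, rearranging gives CD = 2D/(ρv²S).
CD = 2 × 36.9 / (0.99 × 20.5² × 2.64) = 0.0672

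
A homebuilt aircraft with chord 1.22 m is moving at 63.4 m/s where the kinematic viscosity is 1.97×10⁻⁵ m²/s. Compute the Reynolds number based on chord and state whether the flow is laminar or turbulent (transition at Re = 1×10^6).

Re = v·c/ν = 63.4 × 1.22 / (1.97×10⁻⁵) = 3.93×10^6
Since 3.93×10^6 > 1×10^6, the flow is turbulent.

Re = 3.93×10^6 (turbulent)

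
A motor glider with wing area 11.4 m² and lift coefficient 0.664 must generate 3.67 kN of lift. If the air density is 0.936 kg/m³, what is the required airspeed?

v = 32.2 m/s

L = ½ρv²S·CL ⇒ v = √(2L/(ρ·S·CL))
v = √(2 × 3670 / (0.936 × 11.4 × 0.664)) = √1036 = 32.2 m/s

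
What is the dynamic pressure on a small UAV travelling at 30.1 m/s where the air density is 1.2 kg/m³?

q = ½ρv² = ½ × 1.2 × 30.1² = 544 Pa

q = 544 Pa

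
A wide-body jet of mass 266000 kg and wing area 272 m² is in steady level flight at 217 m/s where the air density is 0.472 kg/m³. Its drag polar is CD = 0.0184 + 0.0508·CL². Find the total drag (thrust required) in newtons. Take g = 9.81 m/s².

Weight W = mg = 266000 × 9.81 = 2.6095×10^6 N; in level flight L = W.
q = ½ρv² = ½ × 0.472 × 217² = 11110 Pa.
CL = 2W/(ρv²S) = 2×2.6095×10^6/(0.472×217²×272) = 0.8633.
CD = 0.0184 + 0.0508 × 0.8633² = 0.05626.
D = q·S·CD = 11110 × 272 × 0.05626 = 1.701×10^5 N

D = 1.7×10^5 N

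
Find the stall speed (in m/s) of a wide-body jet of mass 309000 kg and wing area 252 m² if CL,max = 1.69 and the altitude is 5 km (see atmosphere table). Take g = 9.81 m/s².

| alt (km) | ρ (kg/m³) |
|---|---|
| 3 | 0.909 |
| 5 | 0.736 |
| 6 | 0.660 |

V_stall = 139 m/s

At 5 km, from the table: ρ = 0.736 kg/m³.
At stall, lift equals weight: L = W = m·g = 309000 × 9.81 = 3.031×10^6 N.
V_stall = √(2W/(ρ·S·CL,max)) = √(2 × 3.031×10^6 / (0.736 × 252 × 1.69))
V_stall = √19340 = 139 m/s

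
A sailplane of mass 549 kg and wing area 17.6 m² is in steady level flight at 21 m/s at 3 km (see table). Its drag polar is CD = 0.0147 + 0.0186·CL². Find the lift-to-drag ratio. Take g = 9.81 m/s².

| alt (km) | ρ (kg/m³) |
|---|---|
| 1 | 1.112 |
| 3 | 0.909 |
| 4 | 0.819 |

L/D = 26.3

At 3 km, from the table: ρ = 0.909 kg/m³.
Weight W = mg = 549 × 9.81 = 5385.7 N; in level flight L = W.
q = ½ρv² = ½ × 0.909 × 21² = 200.4 Pa.
CL = 2W/(ρv²S) = 2×5385.7/(0.909×21²×17.6) = 1.527.
CD = 0.0147 + 0.0186 × 1.527² = 0.05805.
L/D = CL/CD = 1.527 / 0.05805 = 26.3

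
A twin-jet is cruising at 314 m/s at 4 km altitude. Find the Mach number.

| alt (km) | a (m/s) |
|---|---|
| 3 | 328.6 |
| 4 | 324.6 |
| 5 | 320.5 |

At 4 km, from the table: a = 324.6 m/s.
M = v/a = 314 / 324.6 = 0.967

M = 0.967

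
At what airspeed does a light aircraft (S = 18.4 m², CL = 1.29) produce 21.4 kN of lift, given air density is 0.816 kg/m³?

v = 47 m/s

L = ½ρv²S·CL ⇒ v = √(2L/(ρ·S·CL))
v = √(2 × 21400 / (0.816 × 18.4 × 1.29)) = √2210 = 47 m/s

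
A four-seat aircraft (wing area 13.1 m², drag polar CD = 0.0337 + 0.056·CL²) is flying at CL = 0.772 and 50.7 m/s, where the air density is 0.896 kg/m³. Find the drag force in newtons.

CD = 0.0337 + 0.056 × 0.772² = 0.06708
D = ½ρv²S·CD = ½ × 0.896 × 50.7² × 13.1 × 0.06708 = 1010 N

D = 1010 N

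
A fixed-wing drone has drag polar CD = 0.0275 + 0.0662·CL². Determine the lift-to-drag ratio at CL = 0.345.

L/D = 9.75

CD = 0.0275 + 0.0662 × 0.345² = 0.03538
L/D = CL/CD = 0.345 / 0.03538 = 9.75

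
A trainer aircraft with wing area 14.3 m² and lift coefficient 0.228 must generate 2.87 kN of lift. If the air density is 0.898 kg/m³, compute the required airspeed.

v = 44.3 m/s

L = ½ρv²S·CL ⇒ v = √(2L/(ρ·S·CL))
v = √(2 × 2870 / (0.898 × 14.3 × 0.228)) = √1960 = 44.3 m/s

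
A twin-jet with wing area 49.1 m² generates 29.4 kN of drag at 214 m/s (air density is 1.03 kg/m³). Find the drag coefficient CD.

From D = ½ρv²S·CD, rearranging gives CD = 2D/(ρv²S).
CD = 2 × 29400 / (1.03 × 214² × 49.1) = 0.0254

CD = 0.0254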